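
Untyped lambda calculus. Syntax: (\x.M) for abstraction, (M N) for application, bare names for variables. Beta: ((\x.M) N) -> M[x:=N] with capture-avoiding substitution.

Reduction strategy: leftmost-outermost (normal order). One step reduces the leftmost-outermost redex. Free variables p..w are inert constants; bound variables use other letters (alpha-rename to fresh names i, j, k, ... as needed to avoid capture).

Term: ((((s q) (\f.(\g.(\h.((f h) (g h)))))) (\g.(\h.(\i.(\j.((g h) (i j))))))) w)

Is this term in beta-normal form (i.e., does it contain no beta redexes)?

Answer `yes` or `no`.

Term: ((((s q) (\f.(\g.(\h.((f h) (g h)))))) (\g.(\h.(\i.(\j.((g h) (i j))))))) w)
No beta redexes found.

Answer: yes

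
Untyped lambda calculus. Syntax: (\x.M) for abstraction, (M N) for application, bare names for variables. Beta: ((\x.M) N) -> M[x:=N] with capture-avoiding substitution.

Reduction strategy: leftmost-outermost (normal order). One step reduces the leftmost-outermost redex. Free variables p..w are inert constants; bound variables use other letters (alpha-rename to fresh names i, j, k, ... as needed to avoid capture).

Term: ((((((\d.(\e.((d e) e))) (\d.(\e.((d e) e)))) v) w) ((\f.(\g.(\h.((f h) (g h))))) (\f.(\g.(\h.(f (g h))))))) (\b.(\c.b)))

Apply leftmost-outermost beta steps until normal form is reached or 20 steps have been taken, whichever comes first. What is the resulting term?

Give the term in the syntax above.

Step 0: ((((((\d.(\e.((d e) e))) (\d.(\e.((d e) e)))) v) w) ((\f.(\g.(\h.((f h) (g h))))) (\f.(\g.(\h.(f (g h))))))) (\b.(\c.b)))
Step 1: (((((\e.(((\d.(\e.((d e) e))) e) e)) v) w) ((\f.(\g.(\h.((f h) (g h))))) (\f.(\g.(\h.(f (g h))))))) (\b.(\c.b)))
Step 2: ((((((\d.(\e.((d e) e))) v) v) w) ((\f.(\g.(\h.((f h) (g h))))) (\f.(\g.(\h.(f (g h))))))) (\b.(\c.b)))
Step 3: (((((\e.((v e) e)) v) w) ((\f.(\g.(\h.((f h) (g h))))) (\f.(\g.(\h.(f (g h))))))) (\b.(\c.b)))
Step 4: (((((v v) v) w) ((\f.(\g.(\h.((f h) (g h))))) (\f.(\g.(\h.(f (g h))))))) (\b.(\c.b)))
Step 5: (((((v v) v) w) (\g.(\h.(((\f.(\g.(\h.(f (g h))))) h) (g h))))) (\b.(\c.b)))
Step 6: (((((v v) v) w) (\g.(\h.((\g.(\i.(h (g i)))) (g h))))) (\b.(\c.b)))
Step 7: (((((v v) v) w) (\g.(\h.(\i.(h ((g h) i)))))) (\b.(\c.b)))

Answer: (((((v v) v) w) (\g.(\h.(\i.(h ((g h) i)))))) (\b.(\c.b)))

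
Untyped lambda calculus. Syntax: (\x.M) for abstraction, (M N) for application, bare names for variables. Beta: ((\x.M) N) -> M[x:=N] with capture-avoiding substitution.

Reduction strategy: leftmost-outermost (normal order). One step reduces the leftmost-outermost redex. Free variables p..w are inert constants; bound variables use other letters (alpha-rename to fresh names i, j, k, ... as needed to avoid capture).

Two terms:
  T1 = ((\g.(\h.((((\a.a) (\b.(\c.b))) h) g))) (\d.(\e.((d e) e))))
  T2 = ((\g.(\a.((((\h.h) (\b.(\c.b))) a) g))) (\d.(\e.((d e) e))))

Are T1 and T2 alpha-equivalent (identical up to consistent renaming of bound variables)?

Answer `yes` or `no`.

Answer: yes

Derivation:
Term 1: ((\g.(\h.((((\a.a) (\b.(\c.b))) h) g))) (\d.(\e.((d e) e))))
Term 2: ((\g.(\a.((((\h.h) (\b.(\c.b))) a) g))) (\d.(\e.((d e) e))))
Alpha-equivalence: compare structure up to binder renaming.
Result: True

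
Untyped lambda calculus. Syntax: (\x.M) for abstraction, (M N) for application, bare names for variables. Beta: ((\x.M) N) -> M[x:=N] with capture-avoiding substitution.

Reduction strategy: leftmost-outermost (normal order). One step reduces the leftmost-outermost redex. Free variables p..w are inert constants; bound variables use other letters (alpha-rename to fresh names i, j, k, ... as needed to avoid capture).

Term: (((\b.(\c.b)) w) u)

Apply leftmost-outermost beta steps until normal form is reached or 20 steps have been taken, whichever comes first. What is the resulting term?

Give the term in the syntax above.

Answer: w

Derivation:
Step 0: (((\b.(\c.b)) w) u)
Step 1: ((\c.w) u)
Step 2: w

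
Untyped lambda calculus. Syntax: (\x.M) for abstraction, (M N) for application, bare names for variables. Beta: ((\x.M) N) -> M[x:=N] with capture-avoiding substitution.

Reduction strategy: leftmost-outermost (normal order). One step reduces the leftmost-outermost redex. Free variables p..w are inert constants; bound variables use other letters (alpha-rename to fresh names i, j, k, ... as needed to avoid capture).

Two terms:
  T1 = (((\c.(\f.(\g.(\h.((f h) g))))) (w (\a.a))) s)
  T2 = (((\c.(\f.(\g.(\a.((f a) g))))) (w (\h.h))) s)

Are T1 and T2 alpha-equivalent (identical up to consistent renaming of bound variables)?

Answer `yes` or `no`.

Answer: yes

Derivation:
Term 1: (((\c.(\f.(\g.(\h.((f h) g))))) (w (\a.a))) s)
Term 2: (((\c.(\f.(\g.(\a.((f a) g))))) (w (\h.h))) s)
Alpha-equivalence: compare structure up to binder renaming.
Result: True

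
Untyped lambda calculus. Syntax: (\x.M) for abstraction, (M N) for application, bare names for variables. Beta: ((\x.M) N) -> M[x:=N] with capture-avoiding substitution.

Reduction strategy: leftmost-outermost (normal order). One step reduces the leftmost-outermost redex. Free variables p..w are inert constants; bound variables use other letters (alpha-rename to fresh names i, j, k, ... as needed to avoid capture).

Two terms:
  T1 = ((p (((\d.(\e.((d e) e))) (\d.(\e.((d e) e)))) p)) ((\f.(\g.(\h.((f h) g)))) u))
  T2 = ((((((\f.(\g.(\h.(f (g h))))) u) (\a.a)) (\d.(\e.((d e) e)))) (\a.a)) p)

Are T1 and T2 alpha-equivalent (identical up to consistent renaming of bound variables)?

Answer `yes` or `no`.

Term 1: ((p (((\d.(\e.((d e) e))) (\d.(\e.((d e) e)))) p)) ((\f.(\g.(\h.((f h) g)))) u))
Term 2: ((((((\f.(\g.(\h.(f (g h))))) u) (\a.a)) (\d.(\e.((d e) e)))) (\a.a)) p)
Alpha-equivalence: compare structure up to binder renaming.
Result: False

Answer: no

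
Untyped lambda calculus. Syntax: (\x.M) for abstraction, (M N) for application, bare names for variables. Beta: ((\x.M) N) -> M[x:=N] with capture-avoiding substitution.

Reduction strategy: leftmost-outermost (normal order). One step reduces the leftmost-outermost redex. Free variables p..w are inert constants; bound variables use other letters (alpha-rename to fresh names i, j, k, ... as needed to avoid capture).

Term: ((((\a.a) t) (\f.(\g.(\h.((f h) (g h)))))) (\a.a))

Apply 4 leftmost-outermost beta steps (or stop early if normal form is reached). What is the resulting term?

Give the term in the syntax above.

Answer: ((t (\f.(\g.(\h.((f h) (g h)))))) (\a.a))

Derivation:
Step 0: ((((\a.a) t) (\f.(\g.(\h.((f h) (g h)))))) (\a.a))
Step 1: ((t (\f.(\g.(\h.((f h) (g h)))))) (\a.a))
Step 2: (normal form reached)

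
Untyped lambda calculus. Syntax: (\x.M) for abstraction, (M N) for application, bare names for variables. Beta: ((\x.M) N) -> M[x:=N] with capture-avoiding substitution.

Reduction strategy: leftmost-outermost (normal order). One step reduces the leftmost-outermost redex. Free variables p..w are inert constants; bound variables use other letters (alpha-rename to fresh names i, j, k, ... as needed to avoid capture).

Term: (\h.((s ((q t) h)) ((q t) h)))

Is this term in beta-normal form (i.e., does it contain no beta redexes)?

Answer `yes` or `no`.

Term: (\h.((s ((q t) h)) ((q t) h)))
No beta redexes found.

Answer: yes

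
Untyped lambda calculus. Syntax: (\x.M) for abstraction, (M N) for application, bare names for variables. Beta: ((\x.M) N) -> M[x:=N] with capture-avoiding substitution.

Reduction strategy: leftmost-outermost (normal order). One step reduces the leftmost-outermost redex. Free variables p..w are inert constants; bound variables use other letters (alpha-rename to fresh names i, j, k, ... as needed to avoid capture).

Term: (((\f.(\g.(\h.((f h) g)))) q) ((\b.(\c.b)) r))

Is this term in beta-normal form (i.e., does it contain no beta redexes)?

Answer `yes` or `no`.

Term: (((\f.(\g.(\h.((f h) g)))) q) ((\b.(\c.b)) r))
Found 2 beta redex(es).

Answer: no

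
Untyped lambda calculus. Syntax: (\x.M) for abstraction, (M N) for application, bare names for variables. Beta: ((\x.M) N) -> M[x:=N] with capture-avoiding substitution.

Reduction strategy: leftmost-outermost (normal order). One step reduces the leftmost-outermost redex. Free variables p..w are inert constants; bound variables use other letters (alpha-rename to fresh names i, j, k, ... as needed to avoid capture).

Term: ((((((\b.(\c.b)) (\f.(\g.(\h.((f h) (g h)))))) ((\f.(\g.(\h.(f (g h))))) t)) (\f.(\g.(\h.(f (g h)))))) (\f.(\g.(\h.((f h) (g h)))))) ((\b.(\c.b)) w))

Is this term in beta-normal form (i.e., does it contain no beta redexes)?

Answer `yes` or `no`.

Answer: no

Derivation:
Term: ((((((\b.(\c.b)) (\f.(\g.(\h.((f h) (g h)))))) ((\f.(\g.(\h.(f (g h))))) t)) (\f.(\g.(\h.(f (g h)))))) (\f.(\g.(\h.((f h) (g h)))))) ((\b.(\c.b)) w))
Found 3 beta redex(es).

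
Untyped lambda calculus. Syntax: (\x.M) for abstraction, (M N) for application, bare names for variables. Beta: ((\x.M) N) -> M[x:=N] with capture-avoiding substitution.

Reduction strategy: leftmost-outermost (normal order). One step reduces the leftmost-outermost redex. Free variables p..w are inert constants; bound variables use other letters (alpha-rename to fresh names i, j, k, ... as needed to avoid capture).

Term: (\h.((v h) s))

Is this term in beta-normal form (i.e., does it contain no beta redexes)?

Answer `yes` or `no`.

Term: (\h.((v h) s))
No beta redexes found.

Answer: yes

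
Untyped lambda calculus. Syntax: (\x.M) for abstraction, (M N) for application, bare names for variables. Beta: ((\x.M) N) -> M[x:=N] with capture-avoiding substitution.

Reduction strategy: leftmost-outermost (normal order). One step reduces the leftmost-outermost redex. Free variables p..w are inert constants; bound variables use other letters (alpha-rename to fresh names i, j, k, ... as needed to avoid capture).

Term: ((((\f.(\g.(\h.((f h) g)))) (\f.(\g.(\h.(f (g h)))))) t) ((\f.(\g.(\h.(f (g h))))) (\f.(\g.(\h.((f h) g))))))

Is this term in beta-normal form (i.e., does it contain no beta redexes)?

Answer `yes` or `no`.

Term: ((((\f.(\g.(\h.((f h) g)))) (\f.(\g.(\h.(f (g h)))))) t) ((\f.(\g.(\h.(f (g h))))) (\f.(\g.(\h.((f h) g))))))
Found 2 beta redex(es).

Answer: no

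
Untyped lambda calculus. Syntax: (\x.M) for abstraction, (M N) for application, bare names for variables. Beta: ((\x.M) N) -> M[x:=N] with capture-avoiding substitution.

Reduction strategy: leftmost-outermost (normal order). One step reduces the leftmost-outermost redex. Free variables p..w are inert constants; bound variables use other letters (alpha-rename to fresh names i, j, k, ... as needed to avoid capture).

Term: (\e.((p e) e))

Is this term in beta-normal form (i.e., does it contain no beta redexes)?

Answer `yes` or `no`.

Answer: yes

Derivation:
Term: (\e.((p e) e))
No beta redexes found.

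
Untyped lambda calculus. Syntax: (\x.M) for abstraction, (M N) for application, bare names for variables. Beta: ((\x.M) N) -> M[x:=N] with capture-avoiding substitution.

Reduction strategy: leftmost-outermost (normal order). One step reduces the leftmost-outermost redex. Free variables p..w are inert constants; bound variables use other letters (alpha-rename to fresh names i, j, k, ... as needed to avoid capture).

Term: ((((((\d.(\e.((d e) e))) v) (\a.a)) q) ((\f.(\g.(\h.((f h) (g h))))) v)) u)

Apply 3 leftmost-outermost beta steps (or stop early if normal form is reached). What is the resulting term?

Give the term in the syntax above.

Answer: (((((v (\a.a)) (\a.a)) q) (\g.(\h.((v h) (g h))))) u)

Derivation:
Step 0: ((((((\d.(\e.((d e) e))) v) (\a.a)) q) ((\f.(\g.(\h.((f h) (g h))))) v)) u)
Step 1: (((((\e.((v e) e)) (\a.a)) q) ((\f.(\g.(\h.((f h) (g h))))) v)) u)
Step 2: (((((v (\a.a)) (\a.a)) q) ((\f.(\g.(\h.((f h) (g h))))) v)) u)
Step 3: (((((v (\a.a)) (\a.a)) q) (\g.(\h.((v h) (g h))))) u)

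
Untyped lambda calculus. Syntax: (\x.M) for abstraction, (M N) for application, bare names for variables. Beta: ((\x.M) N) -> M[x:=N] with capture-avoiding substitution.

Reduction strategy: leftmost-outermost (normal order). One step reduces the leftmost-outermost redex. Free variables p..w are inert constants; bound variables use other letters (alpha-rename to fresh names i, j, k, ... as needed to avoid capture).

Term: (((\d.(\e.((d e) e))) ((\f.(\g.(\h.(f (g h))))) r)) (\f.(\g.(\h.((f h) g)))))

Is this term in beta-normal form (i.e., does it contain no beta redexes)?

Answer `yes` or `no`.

Answer: no

Derivation:
Term: (((\d.(\e.((d e) e))) ((\f.(\g.(\h.(f (g h))))) r)) (\f.(\g.(\h.((f h) g)))))
Found 2 beta redex(es).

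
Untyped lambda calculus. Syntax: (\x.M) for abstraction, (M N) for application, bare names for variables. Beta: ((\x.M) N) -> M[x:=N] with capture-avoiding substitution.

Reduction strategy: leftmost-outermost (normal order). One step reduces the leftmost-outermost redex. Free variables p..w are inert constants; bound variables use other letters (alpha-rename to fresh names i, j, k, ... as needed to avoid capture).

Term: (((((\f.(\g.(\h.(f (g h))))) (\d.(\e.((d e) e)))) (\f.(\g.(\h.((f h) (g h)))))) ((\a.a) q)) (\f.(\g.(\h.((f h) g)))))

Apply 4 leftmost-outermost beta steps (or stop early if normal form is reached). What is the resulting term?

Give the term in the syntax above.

Answer: ((\e.((((\f.(\g.(\h.((f h) (g h))))) ((\a.a) q)) e) e)) (\f.(\g.(\h.((f h) g)))))

Derivation:
Step 0: (((((\f.(\g.(\h.(f (g h))))) (\d.(\e.((d e) e)))) (\f.(\g.(\h.((f h) (g h)))))) ((\a.a) q)) (\f.(\g.(\h.((f h) g)))))
Step 1: ((((\g.(\h.((\d.(\e.((d e) e))) (g h)))) (\f.(\g.(\h.((f h) (g h)))))) ((\a.a) q)) (\f.(\g.(\h.((f h) g)))))
Step 2: (((\h.((\d.(\e.((d e) e))) ((\f.(\g.(\h.((f h) (g h))))) h))) ((\a.a) q)) (\f.(\g.(\h.((f h) g)))))
Step 3: (((\d.(\e.((d e) e))) ((\f.(\g.(\h.((f h) (g h))))) ((\a.a) q))) (\f.(\g.(\h.((f h) g)))))
Step 4: ((\e.((((\f.(\g.(\h.((f h) (g h))))) ((\a.a) q)) e) e)) (\f.(\g.(\h.((f h) g)))))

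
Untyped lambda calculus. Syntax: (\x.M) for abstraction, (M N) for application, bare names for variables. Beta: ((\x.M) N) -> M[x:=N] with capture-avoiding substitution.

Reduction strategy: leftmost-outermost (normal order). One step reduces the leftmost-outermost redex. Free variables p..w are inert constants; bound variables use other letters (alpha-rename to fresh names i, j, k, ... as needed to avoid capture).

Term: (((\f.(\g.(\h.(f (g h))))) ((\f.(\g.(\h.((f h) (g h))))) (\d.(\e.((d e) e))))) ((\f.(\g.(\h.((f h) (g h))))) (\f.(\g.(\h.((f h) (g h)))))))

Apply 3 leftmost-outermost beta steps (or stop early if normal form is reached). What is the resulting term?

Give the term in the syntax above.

Answer: (\h.((\g.(\h.(((\d.(\e.((d e) e))) h) (g h)))) (((\f.(\g.(\h.((f h) (g h))))) (\f.(\g.(\h.((f h) (g h)))))) h)))

Derivation:
Step 0: (((\f.(\g.(\h.(f (g h))))) ((\f.(\g.(\h.((f h) (g h))))) (\d.(\e.((d e) e))))) ((\f.(\g.(\h.((f h) (g h))))) (\f.(\g.(\h.((f h) (g h)))))))
Step 1: ((\g.(\h.(((\f.(\g.(\h.((f h) (g h))))) (\d.(\e.((d e) e)))) (g h)))) ((\f.(\g.(\h.((f h) (g h))))) (\f.(\g.(\h.((f h) (g h)))))))
Step 2: (\h.(((\f.(\g.(\h.((f h) (g h))))) (\d.(\e.((d e) e)))) (((\f.(\g.(\h.((f h) (g h))))) (\f.(\g.(\h.((f h) (g h)))))) h)))
Step 3: (\h.((\g.(\h.(((\d.(\e.((d e) e))) h) (g h)))) (((\f.(\g.(\h.((f h) (g h))))) (\f.(\g.(\h.((f h) (g h)))))) h)))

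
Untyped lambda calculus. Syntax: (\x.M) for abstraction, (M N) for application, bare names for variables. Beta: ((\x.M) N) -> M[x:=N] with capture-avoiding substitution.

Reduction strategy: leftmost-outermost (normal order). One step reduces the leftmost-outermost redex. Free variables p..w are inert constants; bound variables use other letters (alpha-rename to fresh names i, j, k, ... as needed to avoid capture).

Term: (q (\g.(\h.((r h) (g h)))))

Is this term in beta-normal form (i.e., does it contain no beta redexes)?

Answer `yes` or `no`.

Answer: yes

Derivation:
Term: (q (\g.(\h.((r h) (g h)))))
No beta redexes found.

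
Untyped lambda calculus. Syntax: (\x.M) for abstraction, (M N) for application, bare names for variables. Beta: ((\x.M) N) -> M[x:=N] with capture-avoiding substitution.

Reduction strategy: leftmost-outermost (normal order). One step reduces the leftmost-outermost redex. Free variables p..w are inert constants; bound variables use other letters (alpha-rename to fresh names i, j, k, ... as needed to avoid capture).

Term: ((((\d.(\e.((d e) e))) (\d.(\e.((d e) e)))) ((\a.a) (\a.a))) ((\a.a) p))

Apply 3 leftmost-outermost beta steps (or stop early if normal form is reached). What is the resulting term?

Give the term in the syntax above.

Answer: (((\e.((((\a.a) (\a.a)) e) e)) ((\a.a) (\a.a))) ((\a.a) p))

Derivation:
Step 0: ((((\d.(\e.((d e) e))) (\d.(\e.((d e) e)))) ((\a.a) (\a.a))) ((\a.a) p))
Step 1: (((\e.(((\d.(\e.((d e) e))) e) e)) ((\a.a) (\a.a))) ((\a.a) p))
Step 2: ((((\d.(\e.((d e) e))) ((\a.a) (\a.a))) ((\a.a) (\a.a))) ((\a.a) p))
Step 3: (((\e.((((\a.a) (\a.a)) e) e)) ((\a.a) (\a.a))) ((\a.a) p))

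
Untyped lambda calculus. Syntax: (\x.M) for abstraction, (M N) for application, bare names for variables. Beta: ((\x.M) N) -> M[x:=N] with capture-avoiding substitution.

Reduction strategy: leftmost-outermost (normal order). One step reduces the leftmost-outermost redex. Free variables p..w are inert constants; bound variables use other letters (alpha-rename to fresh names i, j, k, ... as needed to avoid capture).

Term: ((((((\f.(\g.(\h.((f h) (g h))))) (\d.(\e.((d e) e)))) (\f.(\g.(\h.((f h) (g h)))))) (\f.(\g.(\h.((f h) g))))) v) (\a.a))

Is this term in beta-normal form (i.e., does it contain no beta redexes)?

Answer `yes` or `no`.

Term: ((((((\f.(\g.(\h.((f h) (g h))))) (\d.(\e.((d e) e)))) (\f.(\g.(\h.((f h) (g h)))))) (\f.(\g.(\h.((f h) g))))) v) (\a.a))
Found 1 beta redex(es).

Answer: no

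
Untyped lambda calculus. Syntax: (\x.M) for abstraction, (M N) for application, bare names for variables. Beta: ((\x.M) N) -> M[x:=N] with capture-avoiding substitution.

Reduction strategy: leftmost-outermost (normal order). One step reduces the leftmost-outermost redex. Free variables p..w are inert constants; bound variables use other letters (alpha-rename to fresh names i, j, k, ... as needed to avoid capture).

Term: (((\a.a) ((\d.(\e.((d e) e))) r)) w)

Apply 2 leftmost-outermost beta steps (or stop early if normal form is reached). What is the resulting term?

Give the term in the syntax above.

Step 0: (((\a.a) ((\d.(\e.((d e) e))) r)) w)
Step 1: (((\d.(\e.((d e) e))) r) w)
Step 2: ((\e.((r e) e)) w)

Answer: ((\e.((r e) e)) w)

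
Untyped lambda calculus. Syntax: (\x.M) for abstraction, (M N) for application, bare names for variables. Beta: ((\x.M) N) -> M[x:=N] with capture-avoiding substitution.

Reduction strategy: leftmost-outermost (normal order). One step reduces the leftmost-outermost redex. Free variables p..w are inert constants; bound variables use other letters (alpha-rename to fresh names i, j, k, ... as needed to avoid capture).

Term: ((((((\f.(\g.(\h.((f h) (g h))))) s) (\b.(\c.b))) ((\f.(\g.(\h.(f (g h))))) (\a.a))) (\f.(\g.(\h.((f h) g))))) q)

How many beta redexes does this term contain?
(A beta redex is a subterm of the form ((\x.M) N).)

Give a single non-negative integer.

Term: ((((((\f.(\g.(\h.((f h) (g h))))) s) (\b.(\c.b))) ((\f.(\g.(\h.(f (g h))))) (\a.a))) (\f.(\g.(\h.((f h) g))))) q)
  Redex: ((\f.(\g.(\h.((f h) (g h))))) s)
  Redex: ((\f.(\g.(\h.(f (g h))))) (\a.a))
Total redexes: 2

Answer: 2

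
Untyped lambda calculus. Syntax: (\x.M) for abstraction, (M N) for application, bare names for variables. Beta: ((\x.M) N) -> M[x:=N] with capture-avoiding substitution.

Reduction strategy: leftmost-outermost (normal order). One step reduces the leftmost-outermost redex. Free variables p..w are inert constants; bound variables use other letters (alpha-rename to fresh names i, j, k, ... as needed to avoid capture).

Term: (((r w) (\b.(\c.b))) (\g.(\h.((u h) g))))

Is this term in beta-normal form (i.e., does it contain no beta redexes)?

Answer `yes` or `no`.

Term: (((r w) (\b.(\c.b))) (\g.(\h.((u h) g))))
No beta redexes found.

Answer: yes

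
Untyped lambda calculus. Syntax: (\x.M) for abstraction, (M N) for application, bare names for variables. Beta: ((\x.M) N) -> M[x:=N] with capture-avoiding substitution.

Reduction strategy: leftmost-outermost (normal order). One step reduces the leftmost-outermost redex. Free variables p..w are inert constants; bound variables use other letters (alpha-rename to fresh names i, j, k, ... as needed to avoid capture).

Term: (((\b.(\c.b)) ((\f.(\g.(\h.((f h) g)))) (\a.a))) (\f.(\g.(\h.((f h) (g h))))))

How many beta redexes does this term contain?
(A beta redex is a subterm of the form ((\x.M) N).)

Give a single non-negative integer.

Term: (((\b.(\c.b)) ((\f.(\g.(\h.((f h) g)))) (\a.a))) (\f.(\g.(\h.((f h) (g h))))))
  Redex: ((\b.(\c.b)) ((\f.(\g.(\h.((f h) g)))) (\a.a)))
  Redex: ((\f.(\g.(\h.((f h) g)))) (\a.a))
Total redexes: 2

Answer: 2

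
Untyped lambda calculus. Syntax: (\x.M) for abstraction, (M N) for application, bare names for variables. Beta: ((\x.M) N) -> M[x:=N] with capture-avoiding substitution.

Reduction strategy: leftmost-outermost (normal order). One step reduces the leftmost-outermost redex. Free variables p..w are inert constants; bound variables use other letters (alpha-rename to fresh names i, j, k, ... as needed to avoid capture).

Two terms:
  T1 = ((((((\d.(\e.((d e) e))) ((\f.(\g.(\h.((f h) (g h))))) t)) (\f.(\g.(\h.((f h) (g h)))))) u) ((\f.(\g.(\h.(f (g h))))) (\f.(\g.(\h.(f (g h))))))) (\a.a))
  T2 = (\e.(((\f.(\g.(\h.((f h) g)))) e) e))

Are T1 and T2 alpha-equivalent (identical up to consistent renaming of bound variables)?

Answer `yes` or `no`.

Term 1: ((((((\d.(\e.((d e) e))) ((\f.(\g.(\h.((f h) (g h))))) t)) (\f.(\g.(\h.((f h) (g h)))))) u) ((\f.(\g.(\h.(f (g h))))) (\f.(\g.(\h.(f (g h))))))) (\a.a))
Term 2: (\e.(((\f.(\g.(\h.((f h) g)))) e) e))
Alpha-equivalence: compare structure up to binder renaming.
Result: False

Answer: no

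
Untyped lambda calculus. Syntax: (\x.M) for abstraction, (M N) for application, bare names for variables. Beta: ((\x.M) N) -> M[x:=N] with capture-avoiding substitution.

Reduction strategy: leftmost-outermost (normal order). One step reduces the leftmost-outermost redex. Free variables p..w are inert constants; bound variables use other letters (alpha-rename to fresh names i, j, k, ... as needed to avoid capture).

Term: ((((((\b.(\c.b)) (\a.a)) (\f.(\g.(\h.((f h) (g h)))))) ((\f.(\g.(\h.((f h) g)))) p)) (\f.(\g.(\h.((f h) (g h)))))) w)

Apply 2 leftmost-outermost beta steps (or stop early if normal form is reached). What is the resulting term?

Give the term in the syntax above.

Step 0: ((((((\b.(\c.b)) (\a.a)) (\f.(\g.(\h.((f h) (g h)))))) ((\f.(\g.(\h.((f h) g)))) p)) (\f.(\g.(\h.((f h) (g h)))))) w)
Step 1: (((((\c.(\a.a)) (\f.(\g.(\h.((f h) (g h)))))) ((\f.(\g.(\h.((f h) g)))) p)) (\f.(\g.(\h.((f h) (g h)))))) w)
Step 2: ((((\a.a) ((\f.(\g.(\h.((f h) g)))) p)) (\f.(\g.(\h.((f h) (g h)))))) w)

Answer: ((((\a.a) ((\f.(\g.(\h.((f h) g)))) p)) (\f.(\g.(\h.((f h) (g h)))))) w)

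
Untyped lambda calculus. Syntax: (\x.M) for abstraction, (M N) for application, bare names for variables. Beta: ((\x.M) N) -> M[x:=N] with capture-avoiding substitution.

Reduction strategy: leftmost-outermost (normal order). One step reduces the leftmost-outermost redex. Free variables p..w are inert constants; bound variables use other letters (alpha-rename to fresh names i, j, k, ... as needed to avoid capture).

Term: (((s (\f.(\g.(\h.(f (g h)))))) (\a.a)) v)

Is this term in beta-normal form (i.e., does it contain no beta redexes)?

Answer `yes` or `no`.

Term: (((s (\f.(\g.(\h.(f (g h)))))) (\a.a)) v)
No beta redexes found.

Answer: yes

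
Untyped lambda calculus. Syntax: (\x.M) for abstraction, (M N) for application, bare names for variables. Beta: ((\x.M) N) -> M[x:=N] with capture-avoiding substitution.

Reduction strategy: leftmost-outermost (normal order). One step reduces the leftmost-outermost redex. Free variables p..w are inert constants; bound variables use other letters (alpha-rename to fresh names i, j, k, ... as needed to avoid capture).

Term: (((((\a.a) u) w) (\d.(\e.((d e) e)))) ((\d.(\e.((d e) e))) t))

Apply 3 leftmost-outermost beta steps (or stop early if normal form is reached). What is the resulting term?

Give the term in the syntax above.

Step 0: (((((\a.a) u) w) (\d.(\e.((d e) e)))) ((\d.(\e.((d e) e))) t))
Step 1: (((u w) (\d.(\e.((d e) e)))) ((\d.(\e.((d e) e))) t))
Step 2: (((u w) (\d.(\e.((d e) e)))) (\e.((t e) e)))
Step 3: (normal form reached)

Answer: (((u w) (\d.(\e.((d e) e)))) (\e.((t e) e)))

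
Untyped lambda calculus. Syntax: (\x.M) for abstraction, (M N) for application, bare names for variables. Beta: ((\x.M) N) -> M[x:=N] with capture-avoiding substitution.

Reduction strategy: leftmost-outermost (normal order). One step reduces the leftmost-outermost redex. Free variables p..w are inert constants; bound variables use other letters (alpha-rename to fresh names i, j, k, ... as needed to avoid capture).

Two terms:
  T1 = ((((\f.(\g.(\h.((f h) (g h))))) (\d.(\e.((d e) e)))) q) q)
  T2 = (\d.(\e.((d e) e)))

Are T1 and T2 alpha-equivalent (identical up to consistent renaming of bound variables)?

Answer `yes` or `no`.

Term 1: ((((\f.(\g.(\h.((f h) (g h))))) (\d.(\e.((d e) e)))) q) q)
Term 2: (\d.(\e.((d e) e)))
Alpha-equivalence: compare structure up to binder renaming.
Result: False

Answer: no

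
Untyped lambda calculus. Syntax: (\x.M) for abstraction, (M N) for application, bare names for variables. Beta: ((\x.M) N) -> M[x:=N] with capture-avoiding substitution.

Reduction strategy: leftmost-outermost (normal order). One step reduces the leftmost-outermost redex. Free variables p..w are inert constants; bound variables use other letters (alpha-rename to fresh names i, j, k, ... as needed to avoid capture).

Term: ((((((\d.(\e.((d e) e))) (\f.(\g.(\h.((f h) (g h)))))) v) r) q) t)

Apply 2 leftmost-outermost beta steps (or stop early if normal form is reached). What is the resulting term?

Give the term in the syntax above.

Step 0: ((((((\d.(\e.((d e) e))) (\f.(\g.(\h.((f h) (g h)))))) v) r) q) t)
Step 1: (((((\e.(((\f.(\g.(\h.((f h) (g h))))) e) e)) v) r) q) t)
Step 2: ((((((\f.(\g.(\h.((f h) (g h))))) v) v) r) q) t)

Answer: ((((((\f.(\g.(\h.((f h) (g h))))) v) v) r) q) t)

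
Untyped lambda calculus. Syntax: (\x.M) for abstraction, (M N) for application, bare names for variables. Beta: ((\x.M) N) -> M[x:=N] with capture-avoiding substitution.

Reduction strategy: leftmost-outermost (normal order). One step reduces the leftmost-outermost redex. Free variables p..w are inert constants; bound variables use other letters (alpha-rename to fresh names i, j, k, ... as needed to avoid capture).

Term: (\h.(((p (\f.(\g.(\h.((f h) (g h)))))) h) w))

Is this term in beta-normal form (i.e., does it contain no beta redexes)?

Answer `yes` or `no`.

Term: (\h.(((p (\f.(\g.(\h.((f h) (g h)))))) h) w))
No beta redexes found.

Answer: yes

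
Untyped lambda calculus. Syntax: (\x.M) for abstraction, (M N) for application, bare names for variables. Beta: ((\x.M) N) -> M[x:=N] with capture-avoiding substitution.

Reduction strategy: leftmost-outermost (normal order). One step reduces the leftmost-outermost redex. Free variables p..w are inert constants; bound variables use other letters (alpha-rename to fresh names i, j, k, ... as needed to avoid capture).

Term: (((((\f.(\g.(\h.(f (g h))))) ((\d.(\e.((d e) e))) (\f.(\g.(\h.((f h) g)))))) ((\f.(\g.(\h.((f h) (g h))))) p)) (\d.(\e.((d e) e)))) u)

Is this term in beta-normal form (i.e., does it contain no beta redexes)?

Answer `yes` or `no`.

Answer: no

Derivation:
Term: (((((\f.(\g.(\h.(f (g h))))) ((\d.(\e.((d e) e))) (\f.(\g.(\h.((f h) g)))))) ((\f.(\g.(\h.((f h) (g h))))) p)) (\d.(\e.((d e) e)))) u)
Found 3 beta redex(es).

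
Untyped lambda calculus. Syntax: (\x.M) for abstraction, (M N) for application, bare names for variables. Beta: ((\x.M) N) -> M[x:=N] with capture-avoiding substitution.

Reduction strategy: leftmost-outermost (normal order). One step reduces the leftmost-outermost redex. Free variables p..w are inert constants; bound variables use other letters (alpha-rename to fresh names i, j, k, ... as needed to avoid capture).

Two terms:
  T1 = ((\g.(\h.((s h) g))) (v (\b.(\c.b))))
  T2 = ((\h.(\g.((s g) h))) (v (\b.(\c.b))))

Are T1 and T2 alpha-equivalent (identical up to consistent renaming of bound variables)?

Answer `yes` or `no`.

Term 1: ((\g.(\h.((s h) g))) (v (\b.(\c.b))))
Term 2: ((\h.(\g.((s g) h))) (v (\b.(\c.b))))
Alpha-equivalence: compare structure up to binder renaming.
Result: True

Answer: yes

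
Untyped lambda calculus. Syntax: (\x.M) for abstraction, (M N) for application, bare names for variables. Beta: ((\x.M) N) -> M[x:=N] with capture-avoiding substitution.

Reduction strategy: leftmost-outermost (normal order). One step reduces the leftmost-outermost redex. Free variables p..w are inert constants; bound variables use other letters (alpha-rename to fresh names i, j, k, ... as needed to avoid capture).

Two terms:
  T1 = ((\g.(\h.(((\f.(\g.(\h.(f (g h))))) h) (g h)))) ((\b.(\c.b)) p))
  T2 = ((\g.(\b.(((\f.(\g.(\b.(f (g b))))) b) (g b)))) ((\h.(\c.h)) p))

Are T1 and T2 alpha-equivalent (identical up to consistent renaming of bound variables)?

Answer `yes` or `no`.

Term 1: ((\g.(\h.(((\f.(\g.(\h.(f (g h))))) h) (g h)))) ((\b.(\c.b)) p))
Term 2: ((\g.(\b.(((\f.(\g.(\b.(f (g b))))) b) (g b)))) ((\h.(\c.h)) p))
Alpha-equivalence: compare structure up to binder renaming.
Result: True

Answer: yes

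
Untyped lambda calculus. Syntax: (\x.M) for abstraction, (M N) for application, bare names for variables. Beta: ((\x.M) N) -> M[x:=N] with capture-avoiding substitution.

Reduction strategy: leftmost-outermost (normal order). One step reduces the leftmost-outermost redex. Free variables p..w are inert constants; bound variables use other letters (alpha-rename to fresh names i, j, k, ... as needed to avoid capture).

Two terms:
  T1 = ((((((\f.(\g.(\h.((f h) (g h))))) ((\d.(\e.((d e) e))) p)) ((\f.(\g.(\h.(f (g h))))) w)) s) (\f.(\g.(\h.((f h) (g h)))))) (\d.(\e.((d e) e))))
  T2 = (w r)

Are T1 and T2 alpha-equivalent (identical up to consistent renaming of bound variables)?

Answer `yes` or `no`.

Term 1: ((((((\f.(\g.(\h.((f h) (g h))))) ((\d.(\e.((d e) e))) p)) ((\f.(\g.(\h.(f (g h))))) w)) s) (\f.(\g.(\h.((f h) (g h)))))) (\d.(\e.((d e) e))))
Term 2: (w r)
Alpha-equivalence: compare structure up to binder renaming.
Result: False

Answer: no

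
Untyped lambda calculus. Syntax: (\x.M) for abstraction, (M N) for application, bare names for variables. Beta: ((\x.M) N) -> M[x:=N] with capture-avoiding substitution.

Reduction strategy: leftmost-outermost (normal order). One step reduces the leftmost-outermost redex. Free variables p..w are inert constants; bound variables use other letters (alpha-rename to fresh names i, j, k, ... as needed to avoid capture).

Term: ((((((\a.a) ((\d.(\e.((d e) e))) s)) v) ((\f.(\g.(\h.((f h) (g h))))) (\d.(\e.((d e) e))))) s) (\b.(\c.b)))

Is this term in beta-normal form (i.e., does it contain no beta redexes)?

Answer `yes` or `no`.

Answer: no

Derivation:
Term: ((((((\a.a) ((\d.(\e.((d e) e))) s)) v) ((\f.(\g.(\h.((f h) (g h))))) (\d.(\e.((d e) e))))) s) (\b.(\c.b)))
Found 3 beta redex(es).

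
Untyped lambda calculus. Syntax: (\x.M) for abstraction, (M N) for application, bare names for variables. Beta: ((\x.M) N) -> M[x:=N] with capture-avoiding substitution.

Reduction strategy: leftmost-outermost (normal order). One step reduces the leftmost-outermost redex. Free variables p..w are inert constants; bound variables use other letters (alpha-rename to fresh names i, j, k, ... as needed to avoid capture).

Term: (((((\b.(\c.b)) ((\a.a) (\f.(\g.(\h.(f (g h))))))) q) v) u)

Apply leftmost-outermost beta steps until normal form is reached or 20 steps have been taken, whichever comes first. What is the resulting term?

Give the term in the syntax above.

Answer: (\h.(v (u h)))

Derivation:
Step 0: (((((\b.(\c.b)) ((\a.a) (\f.(\g.(\h.(f (g h))))))) q) v) u)
Step 1: ((((\c.((\a.a) (\f.(\g.(\h.(f (g h))))))) q) v) u)
Step 2: ((((\a.a) (\f.(\g.(\h.(f (g h)))))) v) u)
Step 3: (((\f.(\g.(\h.(f (g h))))) v) u)
Step 4: ((\g.(\h.(v (g h)))) u)
Step 5: (\h.(v (u h)))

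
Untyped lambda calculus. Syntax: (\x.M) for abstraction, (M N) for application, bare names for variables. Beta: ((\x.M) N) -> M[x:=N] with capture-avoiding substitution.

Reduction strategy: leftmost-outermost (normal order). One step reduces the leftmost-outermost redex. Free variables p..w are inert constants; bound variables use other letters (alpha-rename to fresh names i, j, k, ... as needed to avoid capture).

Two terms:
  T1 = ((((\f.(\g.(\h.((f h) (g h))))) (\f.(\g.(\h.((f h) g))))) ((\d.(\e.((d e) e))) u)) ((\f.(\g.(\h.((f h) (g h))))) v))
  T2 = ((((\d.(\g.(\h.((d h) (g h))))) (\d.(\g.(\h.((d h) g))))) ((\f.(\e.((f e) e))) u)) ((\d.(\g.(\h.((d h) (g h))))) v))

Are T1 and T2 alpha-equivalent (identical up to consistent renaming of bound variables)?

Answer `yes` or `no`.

Answer: yes

Derivation:
Term 1: ((((\f.(\g.(\h.((f h) (g h))))) (\f.(\g.(\h.((f h) g))))) ((\d.(\e.((d e) e))) u)) ((\f.(\g.(\h.((f h) (g h))))) v))
Term 2: ((((\d.(\g.(\h.((d h) (g h))))) (\d.(\g.(\h.((d h) g))))) ((\f.(\e.((f e) e))) u)) ((\d.(\g.(\h.((d h) (g h))))) v))
Alpha-equivalence: compare structure up to binder renaming.
Result: True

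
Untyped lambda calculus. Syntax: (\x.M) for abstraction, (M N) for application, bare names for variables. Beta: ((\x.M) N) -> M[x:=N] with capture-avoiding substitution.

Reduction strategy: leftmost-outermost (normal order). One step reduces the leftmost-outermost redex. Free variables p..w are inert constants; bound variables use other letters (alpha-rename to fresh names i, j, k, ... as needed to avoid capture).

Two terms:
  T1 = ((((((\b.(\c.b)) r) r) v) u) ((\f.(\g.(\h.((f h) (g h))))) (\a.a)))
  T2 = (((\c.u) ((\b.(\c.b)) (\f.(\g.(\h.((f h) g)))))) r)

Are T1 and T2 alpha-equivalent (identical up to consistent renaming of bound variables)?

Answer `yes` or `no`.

Term 1: ((((((\b.(\c.b)) r) r) v) u) ((\f.(\g.(\h.((f h) (g h))))) (\a.a)))
Term 2: (((\c.u) ((\b.(\c.b)) (\f.(\g.(\h.((f h) g)))))) r)
Alpha-equivalence: compare structure up to binder renaming.
Result: False

Answer: no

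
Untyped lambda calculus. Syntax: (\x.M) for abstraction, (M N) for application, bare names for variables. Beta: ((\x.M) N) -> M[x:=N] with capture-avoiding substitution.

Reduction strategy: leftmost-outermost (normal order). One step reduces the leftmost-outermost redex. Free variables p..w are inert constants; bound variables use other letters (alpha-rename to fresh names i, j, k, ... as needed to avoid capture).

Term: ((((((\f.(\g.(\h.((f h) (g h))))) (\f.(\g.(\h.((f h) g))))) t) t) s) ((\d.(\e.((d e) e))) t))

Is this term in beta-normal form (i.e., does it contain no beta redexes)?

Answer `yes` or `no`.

Answer: no

Derivation:
Term: ((((((\f.(\g.(\h.((f h) (g h))))) (\f.(\g.(\h.((f h) g))))) t) t) s) ((\d.(\e.((d e) e))) t))
Found 2 beta redex(es).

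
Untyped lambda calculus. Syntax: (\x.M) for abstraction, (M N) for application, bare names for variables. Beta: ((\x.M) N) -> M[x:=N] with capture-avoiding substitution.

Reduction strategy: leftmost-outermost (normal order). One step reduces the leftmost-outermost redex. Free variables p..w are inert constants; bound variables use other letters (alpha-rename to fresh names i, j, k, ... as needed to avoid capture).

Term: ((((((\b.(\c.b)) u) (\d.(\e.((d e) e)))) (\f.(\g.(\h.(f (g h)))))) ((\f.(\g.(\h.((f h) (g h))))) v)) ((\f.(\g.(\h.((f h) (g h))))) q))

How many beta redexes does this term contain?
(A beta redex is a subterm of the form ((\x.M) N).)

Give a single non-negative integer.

Answer: 3

Derivation:
Term: ((((((\b.(\c.b)) u) (\d.(\e.((d e) e)))) (\f.(\g.(\h.(f (g h)))))) ((\f.(\g.(\h.((f h) (g h))))) v)) ((\f.(\g.(\h.((f h) (g h))))) q))
  Redex: ((\b.(\c.b)) u)
  Redex: ((\f.(\g.(\h.((f h) (g h))))) v)
  Redex: ((\f.(\g.(\h.((f h) (g h))))) q)
Total redexes: 3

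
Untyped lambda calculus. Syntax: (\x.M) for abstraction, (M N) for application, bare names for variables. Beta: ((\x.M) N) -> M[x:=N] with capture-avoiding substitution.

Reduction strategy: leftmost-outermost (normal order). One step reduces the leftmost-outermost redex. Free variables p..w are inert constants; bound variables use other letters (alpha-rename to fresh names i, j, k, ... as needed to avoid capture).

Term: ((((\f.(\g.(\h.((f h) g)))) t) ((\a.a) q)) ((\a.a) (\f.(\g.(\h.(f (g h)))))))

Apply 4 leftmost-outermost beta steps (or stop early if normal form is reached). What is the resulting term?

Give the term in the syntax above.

Answer: ((t (\f.(\g.(\h.(f (g h)))))) ((\a.a) q))

Derivation:
Step 0: ((((\f.(\g.(\h.((f h) g)))) t) ((\a.a) q)) ((\a.a) (\f.(\g.(\h.(f (g h)))))))
Step 1: (((\g.(\h.((t h) g))) ((\a.a) q)) ((\a.a) (\f.(\g.(\h.(f (g h)))))))
Step 2: ((\h.((t h) ((\a.a) q))) ((\a.a) (\f.(\g.(\h.(f (g h)))))))
Step 3: ((t ((\a.a) (\f.(\g.(\h.(f (g h))))))) ((\a.a) q))
Step 4: ((t (\f.(\g.(\h.(f (g h)))))) ((\a.a) q))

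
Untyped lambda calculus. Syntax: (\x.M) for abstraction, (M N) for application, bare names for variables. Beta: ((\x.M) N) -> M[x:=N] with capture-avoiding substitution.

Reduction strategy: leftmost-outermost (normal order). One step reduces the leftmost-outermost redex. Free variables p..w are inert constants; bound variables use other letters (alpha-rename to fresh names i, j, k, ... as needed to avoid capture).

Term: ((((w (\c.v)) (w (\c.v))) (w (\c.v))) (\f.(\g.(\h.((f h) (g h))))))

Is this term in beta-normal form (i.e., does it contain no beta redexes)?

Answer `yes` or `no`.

Term: ((((w (\c.v)) (w (\c.v))) (w (\c.v))) (\f.(\g.(\h.((f h) (g h))))))
No beta redexes found.

Answer: yes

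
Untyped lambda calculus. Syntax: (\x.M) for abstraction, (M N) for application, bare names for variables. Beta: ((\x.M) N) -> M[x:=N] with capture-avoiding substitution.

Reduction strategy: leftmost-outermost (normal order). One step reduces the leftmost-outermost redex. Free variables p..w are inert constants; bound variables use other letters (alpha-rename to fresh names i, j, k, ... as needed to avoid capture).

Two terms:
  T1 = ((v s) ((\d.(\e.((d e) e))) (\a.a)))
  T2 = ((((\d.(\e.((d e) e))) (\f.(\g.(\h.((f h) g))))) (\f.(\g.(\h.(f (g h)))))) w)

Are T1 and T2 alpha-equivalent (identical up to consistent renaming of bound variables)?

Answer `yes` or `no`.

Answer: no

Derivation:
Term 1: ((v s) ((\d.(\e.((d e) e))) (\a.a)))
Term 2: ((((\d.(\e.((d e) e))) (\f.(\g.(\h.((f h) g))))) (\f.(\g.(\h.(f (g h)))))) w)
Alpha-equivalence: compare structure up to binder renaming.
Result: False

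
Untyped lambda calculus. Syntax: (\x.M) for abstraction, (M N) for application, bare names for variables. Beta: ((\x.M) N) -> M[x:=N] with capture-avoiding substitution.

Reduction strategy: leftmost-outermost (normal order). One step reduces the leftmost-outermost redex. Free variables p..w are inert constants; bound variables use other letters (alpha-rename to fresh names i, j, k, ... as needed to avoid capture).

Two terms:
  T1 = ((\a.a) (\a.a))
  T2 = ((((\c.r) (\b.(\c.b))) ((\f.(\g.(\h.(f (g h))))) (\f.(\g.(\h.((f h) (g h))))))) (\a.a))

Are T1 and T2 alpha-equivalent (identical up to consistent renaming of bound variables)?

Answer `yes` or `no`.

Term 1: ((\a.a) (\a.a))
Term 2: ((((\c.r) (\b.(\c.b))) ((\f.(\g.(\h.(f (g h))))) (\f.(\g.(\h.((f h) (g h))))))) (\a.a))
Alpha-equivalence: compare structure up to binder renaming.
Result: False

Answer: no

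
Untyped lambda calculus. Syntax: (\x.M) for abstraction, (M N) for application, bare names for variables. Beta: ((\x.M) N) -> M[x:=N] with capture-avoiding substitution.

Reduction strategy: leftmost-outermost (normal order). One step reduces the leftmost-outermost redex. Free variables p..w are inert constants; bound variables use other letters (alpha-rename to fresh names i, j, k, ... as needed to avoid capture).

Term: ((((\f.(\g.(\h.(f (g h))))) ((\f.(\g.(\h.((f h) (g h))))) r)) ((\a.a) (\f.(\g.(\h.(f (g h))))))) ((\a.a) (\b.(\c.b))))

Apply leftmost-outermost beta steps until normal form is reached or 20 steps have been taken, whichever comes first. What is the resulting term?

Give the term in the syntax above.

Step 0: ((((\f.(\g.(\h.(f (g h))))) ((\f.(\g.(\h.((f h) (g h))))) r)) ((\a.a) (\f.(\g.(\h.(f (g h))))))) ((\a.a) (\b.(\c.b))))
Step 1: (((\g.(\h.(((\f.(\g.(\h.((f h) (g h))))) r) (g h)))) ((\a.a) (\f.(\g.(\h.(f (g h))))))) ((\a.a) (\b.(\c.b))))
Step 2: ((\h.(((\f.(\g.(\h.((f h) (g h))))) r) (((\a.a) (\f.(\g.(\h.(f (g h)))))) h))) ((\a.a) (\b.(\c.b))))
Step 3: (((\f.(\g.(\h.((f h) (g h))))) r) (((\a.a) (\f.(\g.(\h.(f (g h)))))) ((\a.a) (\b.(\c.b)))))
Step 4: ((\g.(\h.((r h) (g h)))) (((\a.a) (\f.(\g.(\h.(f (g h)))))) ((\a.a) (\b.(\c.b)))))
Step 5: (\h.((r h) ((((\a.a) (\f.(\g.(\h.(f (g h)))))) ((\a.a) (\b.(\c.b)))) h)))
Step 6: (\h.((r h) (((\f.(\g.(\h.(f (g h))))) ((\a.a) (\b.(\c.b)))) h)))
Step 7: (\h.((r h) ((\g.(\h.(((\a.a) (\b.(\c.b))) (g h)))) h)))
Step 8: (\h.((r h) (\i.(((\a.a) (\b.(\c.b))) (h i)))))
Step 9: (\h.((r h) (\i.((\b.(\c.b)) (h i)))))
Step 10: (\h.((r h) (\i.(\c.(h i)))))

Answer: (\h.((r h) (\i.(\c.(h i)))))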